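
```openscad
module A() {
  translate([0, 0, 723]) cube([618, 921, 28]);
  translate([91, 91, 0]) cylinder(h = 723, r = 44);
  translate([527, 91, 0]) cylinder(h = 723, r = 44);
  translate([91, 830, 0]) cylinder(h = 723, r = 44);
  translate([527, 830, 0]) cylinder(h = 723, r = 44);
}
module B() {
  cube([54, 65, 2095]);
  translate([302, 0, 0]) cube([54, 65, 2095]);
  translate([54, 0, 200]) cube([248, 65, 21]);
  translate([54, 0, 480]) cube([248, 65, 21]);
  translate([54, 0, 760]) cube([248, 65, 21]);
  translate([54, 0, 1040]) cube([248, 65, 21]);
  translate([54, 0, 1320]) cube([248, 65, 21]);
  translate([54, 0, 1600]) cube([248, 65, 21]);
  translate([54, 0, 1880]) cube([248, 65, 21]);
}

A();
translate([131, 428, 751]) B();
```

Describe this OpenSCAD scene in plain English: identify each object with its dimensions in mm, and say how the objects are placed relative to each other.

A is a table with a 618×921 mm rectangular top, 28 mm thick, top surface at z = 751 mm, supported by four round legs of 88 mm diameter, each leg's bounding box inset 47 mm from the nearest pair of top edges, running from the floor.

B is a wooden ladder with two side rails of 54×65 mm section and 2095 mm height, set 356 mm apart overall. Between them run 7 rectangular rungs (65 mm deep, 21 mm thick), front faces flush with the rails' −y face. The bottom of the first rung is 200 mm above the floor and each subsequent rung is 280 mm higher than the one below.

The ladder is on top of the table, centred.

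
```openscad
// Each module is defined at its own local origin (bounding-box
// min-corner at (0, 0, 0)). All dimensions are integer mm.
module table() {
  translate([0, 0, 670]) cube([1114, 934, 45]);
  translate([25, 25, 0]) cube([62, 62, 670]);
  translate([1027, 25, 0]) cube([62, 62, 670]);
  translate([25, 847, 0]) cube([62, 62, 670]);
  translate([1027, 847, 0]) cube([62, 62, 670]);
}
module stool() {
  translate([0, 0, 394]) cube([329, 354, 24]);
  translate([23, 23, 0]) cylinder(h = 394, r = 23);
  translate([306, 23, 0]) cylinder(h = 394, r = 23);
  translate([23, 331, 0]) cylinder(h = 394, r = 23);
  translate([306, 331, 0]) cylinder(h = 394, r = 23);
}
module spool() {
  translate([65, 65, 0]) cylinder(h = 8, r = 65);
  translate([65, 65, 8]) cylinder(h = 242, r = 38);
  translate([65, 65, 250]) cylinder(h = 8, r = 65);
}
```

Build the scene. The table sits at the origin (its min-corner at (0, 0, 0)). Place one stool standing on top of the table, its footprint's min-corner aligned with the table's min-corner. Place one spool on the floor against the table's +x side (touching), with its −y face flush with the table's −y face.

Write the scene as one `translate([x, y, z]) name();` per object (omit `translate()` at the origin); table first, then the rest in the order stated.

table();
translate([0, 0, 715]) stool();
translate([1114, 0, 0]) spool();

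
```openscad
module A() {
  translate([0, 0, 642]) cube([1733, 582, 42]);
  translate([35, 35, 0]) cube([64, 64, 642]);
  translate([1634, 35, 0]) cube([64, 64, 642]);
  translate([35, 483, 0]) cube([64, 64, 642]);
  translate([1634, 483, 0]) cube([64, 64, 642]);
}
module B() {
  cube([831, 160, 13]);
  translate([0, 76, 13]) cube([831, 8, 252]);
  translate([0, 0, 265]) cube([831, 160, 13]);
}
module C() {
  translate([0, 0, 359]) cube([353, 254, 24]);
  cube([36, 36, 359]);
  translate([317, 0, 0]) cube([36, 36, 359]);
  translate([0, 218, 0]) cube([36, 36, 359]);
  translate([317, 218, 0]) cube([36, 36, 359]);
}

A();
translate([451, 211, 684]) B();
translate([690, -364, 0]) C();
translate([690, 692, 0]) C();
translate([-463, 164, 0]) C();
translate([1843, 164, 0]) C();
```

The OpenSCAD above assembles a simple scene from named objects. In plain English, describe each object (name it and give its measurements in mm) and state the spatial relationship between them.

A is a rectangular dining table. The top is 1733×582×42 mm with its upper surface at z = 684 mm. It stands on four 64×64 mm square legs, each inset 35 mm from the nearest pair of top edges, running from the floor to the underside of the top.

B is an I-beam lying along x, 831 mm long. Overall section height 278 mm. Two flanges 160 mm wide (y) and 13 mm thick, one on the floor and one at the top; a web 8 mm thick runs between them, centred on the flange width.

C is a four-legged stool. The seat is a 353×254×24 mm slab whose top surface is at z = 383 mm; four square legs, each 36×36 mm in cross-section, run from the floor (z = 0) to the underside of the seat, each flush with a corner of the seat.

The I-beam is on top of the table, centred. Four stools sit around the table at the −y, +y, −x, +x sides.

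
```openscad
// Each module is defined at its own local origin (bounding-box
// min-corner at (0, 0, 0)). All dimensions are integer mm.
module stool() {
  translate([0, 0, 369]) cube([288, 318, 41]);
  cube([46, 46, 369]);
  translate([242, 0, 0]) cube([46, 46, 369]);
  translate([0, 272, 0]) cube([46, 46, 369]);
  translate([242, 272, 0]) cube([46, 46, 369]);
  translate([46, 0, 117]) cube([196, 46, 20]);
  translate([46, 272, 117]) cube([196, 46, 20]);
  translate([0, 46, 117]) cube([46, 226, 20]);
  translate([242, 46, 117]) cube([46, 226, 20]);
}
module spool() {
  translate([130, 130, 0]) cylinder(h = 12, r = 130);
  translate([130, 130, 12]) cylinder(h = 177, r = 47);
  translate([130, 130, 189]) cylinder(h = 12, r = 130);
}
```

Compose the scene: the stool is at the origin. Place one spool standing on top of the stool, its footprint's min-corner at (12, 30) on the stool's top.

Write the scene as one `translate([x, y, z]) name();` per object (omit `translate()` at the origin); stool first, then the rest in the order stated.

stool();
translate([12, 30, 410]) spool();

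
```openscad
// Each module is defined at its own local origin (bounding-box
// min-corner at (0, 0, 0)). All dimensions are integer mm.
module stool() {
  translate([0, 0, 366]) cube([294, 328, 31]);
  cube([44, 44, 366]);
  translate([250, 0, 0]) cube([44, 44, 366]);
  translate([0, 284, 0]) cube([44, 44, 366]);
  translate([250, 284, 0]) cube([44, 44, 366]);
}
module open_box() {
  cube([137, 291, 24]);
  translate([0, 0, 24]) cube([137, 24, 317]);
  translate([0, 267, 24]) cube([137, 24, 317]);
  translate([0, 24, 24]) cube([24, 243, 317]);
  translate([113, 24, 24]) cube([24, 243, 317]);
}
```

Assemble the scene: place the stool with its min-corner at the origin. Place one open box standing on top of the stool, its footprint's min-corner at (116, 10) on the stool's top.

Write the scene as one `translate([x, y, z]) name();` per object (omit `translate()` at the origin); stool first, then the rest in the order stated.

stool();
translate([116, 10, 397]) open_box();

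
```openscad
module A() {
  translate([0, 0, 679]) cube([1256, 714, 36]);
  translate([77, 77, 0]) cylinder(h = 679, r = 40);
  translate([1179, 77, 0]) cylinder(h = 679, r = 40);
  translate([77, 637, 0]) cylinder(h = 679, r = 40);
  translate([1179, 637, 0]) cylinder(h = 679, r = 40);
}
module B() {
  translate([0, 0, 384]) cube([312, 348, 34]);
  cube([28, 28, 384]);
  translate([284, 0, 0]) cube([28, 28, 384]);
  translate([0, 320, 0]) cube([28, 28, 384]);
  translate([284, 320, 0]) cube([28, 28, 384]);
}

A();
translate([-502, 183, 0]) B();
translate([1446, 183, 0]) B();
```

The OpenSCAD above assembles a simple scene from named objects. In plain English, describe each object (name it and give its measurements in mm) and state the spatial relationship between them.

A is a table: top 1256 mm (x) × 714 mm (y), 36 mm thick, upper face at z = 715 mm, on four round legs of 80 mm diameter, each leg's bounding box inset 37 mm from the nearest pair of top edges, running from z = 0 to the bottom of the top.

B is a simple wooden stool: a rectangular seat 312 mm (x) by 348 mm (y), 34 mm thick, top face at z = 418 mm, on four square legs, each 28×28 mm in cross-section. The legs rest on z = 0, each flush with a corner of the seat.

Two stools sit around the table at the −x, +x sides.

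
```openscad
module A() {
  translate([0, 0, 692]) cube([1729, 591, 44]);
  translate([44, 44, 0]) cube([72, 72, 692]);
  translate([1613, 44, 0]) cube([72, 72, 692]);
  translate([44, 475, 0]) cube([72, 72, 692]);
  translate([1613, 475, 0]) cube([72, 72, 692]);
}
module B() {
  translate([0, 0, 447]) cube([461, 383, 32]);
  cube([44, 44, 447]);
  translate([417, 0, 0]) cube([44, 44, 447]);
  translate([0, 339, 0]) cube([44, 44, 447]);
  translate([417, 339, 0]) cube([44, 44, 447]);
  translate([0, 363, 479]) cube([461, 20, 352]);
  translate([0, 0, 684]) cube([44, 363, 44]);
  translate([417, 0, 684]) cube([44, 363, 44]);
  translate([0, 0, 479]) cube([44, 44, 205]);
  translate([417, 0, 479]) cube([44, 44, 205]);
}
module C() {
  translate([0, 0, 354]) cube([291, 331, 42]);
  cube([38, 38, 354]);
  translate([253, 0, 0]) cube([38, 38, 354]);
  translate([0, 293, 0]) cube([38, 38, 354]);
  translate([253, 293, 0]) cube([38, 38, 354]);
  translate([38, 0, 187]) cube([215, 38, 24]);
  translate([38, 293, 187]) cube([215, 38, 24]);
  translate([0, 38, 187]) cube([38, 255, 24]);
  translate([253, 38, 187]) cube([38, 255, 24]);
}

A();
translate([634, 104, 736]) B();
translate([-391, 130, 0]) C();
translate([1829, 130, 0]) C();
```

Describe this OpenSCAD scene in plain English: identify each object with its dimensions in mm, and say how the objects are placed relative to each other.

A is a table: top 1729 mm (x) × 591 mm (y), 44 mm thick, upper face at z = 736 mm, on four 72×72 mm square legs, each inset 44 mm from the nearest pair of top edges, running from z = 0 to the bottom of the top.

B is a chair: 461×383 mm seat, 32 mm thick, top at z = 479 mm, on four 44 mm square corner legs flush with the seat edges. A 20 mm thick backrest slab spans the full seat width, extending 352 mm above the seat top, its back face flush with the seat's +y edge. Two armrests of 44×44 mm section run along each side from the seat's front edge to the front of the backrest, top faces 249 mm above the seat top and outer faces flush with the seat's x-edges; a 44×44 mm post under the front of each armrest stands on the seat at the front corner.

C is a four-legged stool. The seat is a 291×331×42 mm slab whose top surface is at z = 396 mm; four square legs, each 38×38 mm in cross-section, run from the floor (z = 0) to the underside of the seat, each flush with a corner of the seat. Four stretchers, 38 mm wide and 24 mm tall, connect adjacent legs with their undersides at z = 187 mm, each running between the inner faces of the legs it joins and aligned with the legs' outer faces on the other axis.

The chair is on top of the table, centred. Two stools sit around the table at the −x, +x sides.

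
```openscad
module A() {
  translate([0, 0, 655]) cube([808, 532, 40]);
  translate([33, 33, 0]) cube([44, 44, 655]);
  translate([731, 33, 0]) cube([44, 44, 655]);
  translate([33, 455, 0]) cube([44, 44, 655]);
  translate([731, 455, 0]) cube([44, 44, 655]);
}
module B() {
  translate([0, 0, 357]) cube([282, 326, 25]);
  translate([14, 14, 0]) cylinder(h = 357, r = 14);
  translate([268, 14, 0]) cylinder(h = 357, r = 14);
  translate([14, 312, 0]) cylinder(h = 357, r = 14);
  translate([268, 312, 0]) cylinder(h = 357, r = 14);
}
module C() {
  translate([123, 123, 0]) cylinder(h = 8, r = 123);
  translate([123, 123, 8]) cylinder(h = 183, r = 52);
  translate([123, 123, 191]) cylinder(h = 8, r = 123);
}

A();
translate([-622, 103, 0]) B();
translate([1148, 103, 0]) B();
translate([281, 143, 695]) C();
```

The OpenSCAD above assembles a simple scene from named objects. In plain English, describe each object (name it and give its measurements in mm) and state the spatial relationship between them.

A is a table: top 808 mm (x) × 532 mm (y), 40 mm thick, upper face at z = 695 mm, on four 44×44 mm square legs, each inset 33 mm from the nearest pair of top edges, running from z = 0 to the bottom of the top.

B is a four-legged stool. The seat is a 282×326×25 mm slab whose top surface is at z = 382 mm; four round legs, each 28 mm in diameter, run from the floor (z = 0) to the underside of the seat, each leg's axis is inset half a diameter from the nearest pair of seat edges (so the leg's bounding box is flush with the corner).

C is a spool: two coaxial disc flanges of radius 123 mm and thickness 8 mm, joined by a core cylinder of radius 52 mm and height 183 mm. The lower flange rests on z = 0 and the three cylinders share a vertical axis.

Two stools sit around the table at the −x, +x sides. The spool is on top of the table, centred.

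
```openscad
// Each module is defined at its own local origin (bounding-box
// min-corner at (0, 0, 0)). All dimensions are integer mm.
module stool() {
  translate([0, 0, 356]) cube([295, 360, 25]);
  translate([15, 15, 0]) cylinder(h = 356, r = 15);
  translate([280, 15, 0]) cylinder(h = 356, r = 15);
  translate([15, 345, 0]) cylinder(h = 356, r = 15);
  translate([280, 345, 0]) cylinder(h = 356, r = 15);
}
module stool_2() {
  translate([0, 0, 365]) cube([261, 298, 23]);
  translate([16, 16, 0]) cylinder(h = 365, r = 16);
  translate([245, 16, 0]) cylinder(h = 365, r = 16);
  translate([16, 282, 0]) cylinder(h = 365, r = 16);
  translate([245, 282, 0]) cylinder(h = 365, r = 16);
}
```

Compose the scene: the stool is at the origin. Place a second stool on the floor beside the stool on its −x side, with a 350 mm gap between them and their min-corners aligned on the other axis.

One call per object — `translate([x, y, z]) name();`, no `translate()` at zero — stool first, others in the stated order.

stool();
translate([-611, 0, 0]) stool_2();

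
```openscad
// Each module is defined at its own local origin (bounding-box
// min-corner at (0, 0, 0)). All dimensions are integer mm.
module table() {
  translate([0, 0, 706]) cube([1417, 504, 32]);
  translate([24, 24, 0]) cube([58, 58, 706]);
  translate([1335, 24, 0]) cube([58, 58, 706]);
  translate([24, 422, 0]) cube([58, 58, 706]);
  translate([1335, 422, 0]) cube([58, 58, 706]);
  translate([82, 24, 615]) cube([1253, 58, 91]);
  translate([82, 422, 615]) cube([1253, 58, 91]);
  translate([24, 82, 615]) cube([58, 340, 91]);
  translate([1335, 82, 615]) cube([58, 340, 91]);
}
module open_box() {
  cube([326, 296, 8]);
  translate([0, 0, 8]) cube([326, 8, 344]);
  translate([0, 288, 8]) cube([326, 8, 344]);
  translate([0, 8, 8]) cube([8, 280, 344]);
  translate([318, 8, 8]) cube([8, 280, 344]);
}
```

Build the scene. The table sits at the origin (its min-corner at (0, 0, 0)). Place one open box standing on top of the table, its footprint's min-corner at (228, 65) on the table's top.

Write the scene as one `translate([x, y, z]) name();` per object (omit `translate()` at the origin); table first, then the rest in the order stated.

table();
translate([228, 65, 738]) open_box();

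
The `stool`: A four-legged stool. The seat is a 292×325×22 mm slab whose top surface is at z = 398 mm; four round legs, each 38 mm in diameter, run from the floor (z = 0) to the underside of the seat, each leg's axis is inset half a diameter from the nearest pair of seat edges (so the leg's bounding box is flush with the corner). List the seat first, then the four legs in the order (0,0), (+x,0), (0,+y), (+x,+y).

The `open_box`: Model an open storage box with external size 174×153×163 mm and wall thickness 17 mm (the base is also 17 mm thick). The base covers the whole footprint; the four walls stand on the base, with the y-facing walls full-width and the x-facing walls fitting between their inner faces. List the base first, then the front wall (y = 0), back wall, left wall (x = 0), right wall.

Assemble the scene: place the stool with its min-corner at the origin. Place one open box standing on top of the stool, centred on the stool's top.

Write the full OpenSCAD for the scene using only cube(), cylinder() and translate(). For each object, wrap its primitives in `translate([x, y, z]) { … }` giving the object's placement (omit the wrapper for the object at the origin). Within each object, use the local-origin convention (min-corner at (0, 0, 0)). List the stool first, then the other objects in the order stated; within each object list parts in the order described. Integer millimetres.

translate([0, 0, 376]) cube([292, 325, 22]);
translate([19, 19, 0]) cylinder(h = 376, r = 19);
translate([273, 19, 0]) cylinder(h = 376, r = 19);
translate([19, 306, 0]) cylinder(h = 376, r = 19);
translate([273, 306, 0]) cylinder(h = 376, r = 19);
translate([59, 86, 398]) {
  cube([174, 153, 17]);
  translate([0, 0, 17]) cube([174, 17, 146]);
  translate([0, 136, 17]) cube([174, 17, 146]);
  translate([0, 17, 17]) cube([17, 119, 146]);
  translate([157, 17, 17]) cube([17, 119, 146]);
}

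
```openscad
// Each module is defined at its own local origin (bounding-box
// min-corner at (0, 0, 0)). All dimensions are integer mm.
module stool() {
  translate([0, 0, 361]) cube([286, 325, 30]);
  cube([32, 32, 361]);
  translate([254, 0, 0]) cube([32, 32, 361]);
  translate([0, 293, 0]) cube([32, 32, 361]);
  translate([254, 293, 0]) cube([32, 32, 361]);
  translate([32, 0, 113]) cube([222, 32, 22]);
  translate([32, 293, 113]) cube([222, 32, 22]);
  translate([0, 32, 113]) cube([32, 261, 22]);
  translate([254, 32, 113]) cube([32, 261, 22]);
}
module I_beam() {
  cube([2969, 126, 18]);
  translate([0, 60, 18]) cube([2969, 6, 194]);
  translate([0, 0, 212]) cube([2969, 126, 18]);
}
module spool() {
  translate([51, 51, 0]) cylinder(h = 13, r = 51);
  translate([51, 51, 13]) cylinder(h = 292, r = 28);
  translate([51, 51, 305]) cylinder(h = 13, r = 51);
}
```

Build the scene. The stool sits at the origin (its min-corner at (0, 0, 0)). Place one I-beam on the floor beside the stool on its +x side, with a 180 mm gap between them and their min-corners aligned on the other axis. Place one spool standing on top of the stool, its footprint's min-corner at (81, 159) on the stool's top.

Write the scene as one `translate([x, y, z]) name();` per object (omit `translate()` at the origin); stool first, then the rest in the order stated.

stool();
translate([466, 0, 0]) I_beam();
translate([81, 159, 391]) spool();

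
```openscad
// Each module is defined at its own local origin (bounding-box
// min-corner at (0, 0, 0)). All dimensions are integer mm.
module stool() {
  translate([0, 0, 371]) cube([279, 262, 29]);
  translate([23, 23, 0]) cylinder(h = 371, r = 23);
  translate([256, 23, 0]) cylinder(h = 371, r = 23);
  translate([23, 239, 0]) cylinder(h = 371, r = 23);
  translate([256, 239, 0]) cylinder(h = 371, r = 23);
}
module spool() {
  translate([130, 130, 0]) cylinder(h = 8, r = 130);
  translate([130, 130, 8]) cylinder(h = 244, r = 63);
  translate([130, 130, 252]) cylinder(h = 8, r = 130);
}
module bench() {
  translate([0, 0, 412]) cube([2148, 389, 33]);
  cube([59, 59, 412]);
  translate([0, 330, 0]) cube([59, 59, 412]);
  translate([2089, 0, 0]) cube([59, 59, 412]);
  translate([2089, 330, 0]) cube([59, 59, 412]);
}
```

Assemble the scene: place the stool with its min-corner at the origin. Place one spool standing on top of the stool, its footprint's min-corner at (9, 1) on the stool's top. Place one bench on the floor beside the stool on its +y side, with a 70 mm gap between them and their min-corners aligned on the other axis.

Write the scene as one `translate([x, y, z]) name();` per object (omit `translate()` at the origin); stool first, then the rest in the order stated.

stool();
translate([9, 1, 400]) spool();
translate([0, 332, 0]) bench();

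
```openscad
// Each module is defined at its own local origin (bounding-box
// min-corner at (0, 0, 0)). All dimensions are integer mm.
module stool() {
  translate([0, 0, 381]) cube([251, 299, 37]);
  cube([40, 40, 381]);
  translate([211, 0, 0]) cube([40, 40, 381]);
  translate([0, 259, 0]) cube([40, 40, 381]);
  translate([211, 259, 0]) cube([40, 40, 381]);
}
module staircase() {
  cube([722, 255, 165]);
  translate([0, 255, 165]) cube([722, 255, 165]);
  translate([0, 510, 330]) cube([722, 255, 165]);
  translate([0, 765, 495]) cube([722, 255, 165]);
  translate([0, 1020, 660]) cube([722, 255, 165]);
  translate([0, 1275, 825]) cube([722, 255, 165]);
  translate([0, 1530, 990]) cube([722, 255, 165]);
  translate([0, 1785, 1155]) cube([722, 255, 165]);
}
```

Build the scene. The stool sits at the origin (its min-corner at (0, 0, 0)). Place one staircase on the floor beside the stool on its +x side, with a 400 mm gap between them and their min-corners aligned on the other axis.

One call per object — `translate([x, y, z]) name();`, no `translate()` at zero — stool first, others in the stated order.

stool();
translate([651, 0, 0]) staircase();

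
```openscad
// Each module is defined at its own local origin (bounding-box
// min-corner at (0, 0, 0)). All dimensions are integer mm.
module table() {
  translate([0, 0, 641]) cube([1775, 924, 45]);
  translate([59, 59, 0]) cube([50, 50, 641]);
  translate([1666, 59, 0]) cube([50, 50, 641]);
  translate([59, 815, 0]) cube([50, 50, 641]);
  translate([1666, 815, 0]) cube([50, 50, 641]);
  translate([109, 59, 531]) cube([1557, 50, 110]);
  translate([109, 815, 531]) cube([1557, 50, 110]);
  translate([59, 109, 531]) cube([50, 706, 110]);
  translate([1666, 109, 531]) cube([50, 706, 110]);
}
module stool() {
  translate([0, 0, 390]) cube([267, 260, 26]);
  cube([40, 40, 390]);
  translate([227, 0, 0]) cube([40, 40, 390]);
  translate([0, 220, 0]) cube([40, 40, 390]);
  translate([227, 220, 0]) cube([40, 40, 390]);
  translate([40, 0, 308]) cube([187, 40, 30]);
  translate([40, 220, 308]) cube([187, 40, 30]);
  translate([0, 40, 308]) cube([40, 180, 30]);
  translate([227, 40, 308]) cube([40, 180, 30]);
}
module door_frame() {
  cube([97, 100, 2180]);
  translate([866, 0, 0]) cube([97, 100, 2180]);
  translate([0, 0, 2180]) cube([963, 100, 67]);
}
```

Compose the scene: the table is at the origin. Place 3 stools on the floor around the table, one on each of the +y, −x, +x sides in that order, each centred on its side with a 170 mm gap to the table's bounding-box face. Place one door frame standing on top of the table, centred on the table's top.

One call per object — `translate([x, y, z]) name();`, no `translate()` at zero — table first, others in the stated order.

table();
translate([754, 1094, 0]) stool();
translate([-437, 332, 0]) stool();
translate([1945, 332, 0]) stool();
translate([406, 412, 686]) door_frame();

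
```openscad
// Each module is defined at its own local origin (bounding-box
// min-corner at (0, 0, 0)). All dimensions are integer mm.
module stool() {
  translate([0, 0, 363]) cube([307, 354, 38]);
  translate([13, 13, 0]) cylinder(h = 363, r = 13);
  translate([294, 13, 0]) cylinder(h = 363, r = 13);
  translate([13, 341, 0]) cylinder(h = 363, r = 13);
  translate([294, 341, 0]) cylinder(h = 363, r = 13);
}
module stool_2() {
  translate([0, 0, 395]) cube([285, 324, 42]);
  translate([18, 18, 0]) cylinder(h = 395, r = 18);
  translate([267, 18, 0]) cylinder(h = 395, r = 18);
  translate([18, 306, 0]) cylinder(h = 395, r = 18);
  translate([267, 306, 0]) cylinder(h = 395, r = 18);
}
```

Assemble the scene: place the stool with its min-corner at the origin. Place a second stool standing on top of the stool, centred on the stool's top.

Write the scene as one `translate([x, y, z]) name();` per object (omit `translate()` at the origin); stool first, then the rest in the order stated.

stool();
translate([11, 15, 401]) stool_2();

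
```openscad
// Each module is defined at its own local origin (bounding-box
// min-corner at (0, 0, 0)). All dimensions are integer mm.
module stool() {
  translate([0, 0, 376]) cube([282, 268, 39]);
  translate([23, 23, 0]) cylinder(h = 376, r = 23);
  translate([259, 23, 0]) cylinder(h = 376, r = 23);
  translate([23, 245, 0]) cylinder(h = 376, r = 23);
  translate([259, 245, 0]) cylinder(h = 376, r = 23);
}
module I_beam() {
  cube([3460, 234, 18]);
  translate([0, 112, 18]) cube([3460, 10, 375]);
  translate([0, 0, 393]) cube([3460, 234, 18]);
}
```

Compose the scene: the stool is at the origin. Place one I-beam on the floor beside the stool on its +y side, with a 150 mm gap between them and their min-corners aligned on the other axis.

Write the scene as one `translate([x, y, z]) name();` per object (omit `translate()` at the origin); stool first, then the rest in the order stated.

stool();
translate([0, 418, 0]) I_beam();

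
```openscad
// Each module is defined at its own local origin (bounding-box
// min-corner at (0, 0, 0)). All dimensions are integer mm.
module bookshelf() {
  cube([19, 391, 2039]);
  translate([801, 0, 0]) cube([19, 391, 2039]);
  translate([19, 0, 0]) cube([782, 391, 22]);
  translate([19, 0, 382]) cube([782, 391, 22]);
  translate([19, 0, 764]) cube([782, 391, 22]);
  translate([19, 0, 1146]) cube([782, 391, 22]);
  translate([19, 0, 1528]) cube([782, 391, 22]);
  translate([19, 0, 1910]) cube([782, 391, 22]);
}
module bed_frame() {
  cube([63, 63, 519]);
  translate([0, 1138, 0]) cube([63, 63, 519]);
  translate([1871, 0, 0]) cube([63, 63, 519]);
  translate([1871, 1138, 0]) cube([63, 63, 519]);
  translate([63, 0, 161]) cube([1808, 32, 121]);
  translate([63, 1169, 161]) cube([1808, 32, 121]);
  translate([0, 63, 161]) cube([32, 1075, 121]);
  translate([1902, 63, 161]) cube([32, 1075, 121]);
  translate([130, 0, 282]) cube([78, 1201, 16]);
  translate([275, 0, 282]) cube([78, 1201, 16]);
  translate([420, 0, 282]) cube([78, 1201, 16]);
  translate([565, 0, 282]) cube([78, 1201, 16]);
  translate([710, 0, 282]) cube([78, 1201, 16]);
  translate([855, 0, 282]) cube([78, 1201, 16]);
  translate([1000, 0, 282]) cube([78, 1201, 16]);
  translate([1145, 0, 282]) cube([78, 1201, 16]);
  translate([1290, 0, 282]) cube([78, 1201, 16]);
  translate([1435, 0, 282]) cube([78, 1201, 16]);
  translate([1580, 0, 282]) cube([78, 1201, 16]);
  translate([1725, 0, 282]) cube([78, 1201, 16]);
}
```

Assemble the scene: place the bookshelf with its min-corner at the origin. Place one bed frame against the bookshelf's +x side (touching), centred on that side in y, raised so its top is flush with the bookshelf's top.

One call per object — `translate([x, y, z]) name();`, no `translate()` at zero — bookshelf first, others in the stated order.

bookshelf();
translate([820, -405, 1520]) bed_frame();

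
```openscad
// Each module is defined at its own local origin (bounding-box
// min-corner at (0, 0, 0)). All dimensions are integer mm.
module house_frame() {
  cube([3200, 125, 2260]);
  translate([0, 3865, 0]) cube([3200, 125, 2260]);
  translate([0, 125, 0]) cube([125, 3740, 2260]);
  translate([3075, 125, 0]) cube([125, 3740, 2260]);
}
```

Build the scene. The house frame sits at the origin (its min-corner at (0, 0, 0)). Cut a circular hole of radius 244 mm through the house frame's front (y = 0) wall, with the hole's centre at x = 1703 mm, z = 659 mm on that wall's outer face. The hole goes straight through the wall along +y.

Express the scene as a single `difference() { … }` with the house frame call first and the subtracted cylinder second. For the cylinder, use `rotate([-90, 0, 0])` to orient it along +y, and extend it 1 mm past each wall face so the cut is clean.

difference() {
  house_frame();
  translate([1703, -1, 659]) rotate([-90, 0, 0]) cylinder(h = 127, r = 244);
}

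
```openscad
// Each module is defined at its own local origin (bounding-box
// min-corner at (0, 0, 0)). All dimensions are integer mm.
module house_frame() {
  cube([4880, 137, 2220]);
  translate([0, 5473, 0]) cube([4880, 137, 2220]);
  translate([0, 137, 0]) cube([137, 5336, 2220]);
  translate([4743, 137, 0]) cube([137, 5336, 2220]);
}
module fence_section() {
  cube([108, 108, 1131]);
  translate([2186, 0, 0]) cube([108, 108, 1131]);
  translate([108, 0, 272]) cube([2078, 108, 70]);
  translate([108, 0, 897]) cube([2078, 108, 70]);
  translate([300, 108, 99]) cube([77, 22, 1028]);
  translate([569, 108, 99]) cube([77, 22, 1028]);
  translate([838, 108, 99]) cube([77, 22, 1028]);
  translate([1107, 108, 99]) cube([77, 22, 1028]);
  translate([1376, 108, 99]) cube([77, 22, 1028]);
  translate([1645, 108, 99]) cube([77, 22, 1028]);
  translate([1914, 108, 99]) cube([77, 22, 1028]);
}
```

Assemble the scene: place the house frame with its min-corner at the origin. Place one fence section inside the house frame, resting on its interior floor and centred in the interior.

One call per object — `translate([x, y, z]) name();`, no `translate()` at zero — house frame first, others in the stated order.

house_frame();
translate([1293, 2740, 0]) fence_section();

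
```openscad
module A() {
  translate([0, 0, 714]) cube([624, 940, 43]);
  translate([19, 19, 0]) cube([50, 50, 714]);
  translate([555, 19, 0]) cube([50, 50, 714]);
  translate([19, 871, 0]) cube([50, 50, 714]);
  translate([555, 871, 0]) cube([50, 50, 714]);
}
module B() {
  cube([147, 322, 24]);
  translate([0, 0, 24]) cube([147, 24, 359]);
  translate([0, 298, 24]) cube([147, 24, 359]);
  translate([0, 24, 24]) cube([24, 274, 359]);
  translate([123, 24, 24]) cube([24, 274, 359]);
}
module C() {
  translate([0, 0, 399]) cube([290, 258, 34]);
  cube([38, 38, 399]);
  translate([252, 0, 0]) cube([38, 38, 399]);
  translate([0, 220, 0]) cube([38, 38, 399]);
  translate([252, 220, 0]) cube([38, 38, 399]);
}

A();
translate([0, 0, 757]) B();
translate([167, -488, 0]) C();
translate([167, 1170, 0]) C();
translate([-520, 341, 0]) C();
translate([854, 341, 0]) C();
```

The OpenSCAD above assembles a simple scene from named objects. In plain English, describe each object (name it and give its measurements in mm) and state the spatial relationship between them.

A is a table: top 624 mm (x) × 940 mm (y), 43 mm thick, upper face at z = 757 mm, on four 50×50 mm square legs, each inset 19 mm from the nearest pair of top edges, running from z = 0 to the bottom of the top.

B is an open storage box with external size 147×322×383 mm and wall thickness 24 mm (the base is also 24 mm thick). The base covers the whole footprint; the four walls stand on the base, with the y-facing walls full-width and the x-facing walls fitting between their inner faces.

C is a four-legged stool. The seat is 290×258 mm, 34 mm thick, top at z = 433 mm. It stands on four square legs, each 38×38 mm in cross-section, from z = 0 to the seat underside, each flush with a corner of the seat.

The open box is on top of the table. Four stools sit around the table at the −y, +y, −x, +x sides.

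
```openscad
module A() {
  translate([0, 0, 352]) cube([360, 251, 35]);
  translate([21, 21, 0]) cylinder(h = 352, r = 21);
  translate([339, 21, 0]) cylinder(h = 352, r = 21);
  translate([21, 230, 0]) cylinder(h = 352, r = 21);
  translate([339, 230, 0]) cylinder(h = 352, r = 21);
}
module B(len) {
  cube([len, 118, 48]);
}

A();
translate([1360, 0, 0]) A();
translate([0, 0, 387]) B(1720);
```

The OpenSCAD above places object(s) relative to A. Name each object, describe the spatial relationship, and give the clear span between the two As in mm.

Second stool starts at x = 1360; first ends at x = 360; clear span = 1360 − 360 = 1000 mm.

A is a stool. B is a beam. A beam spans the tops of two stools. The clear span between the two stools is 1000 mm.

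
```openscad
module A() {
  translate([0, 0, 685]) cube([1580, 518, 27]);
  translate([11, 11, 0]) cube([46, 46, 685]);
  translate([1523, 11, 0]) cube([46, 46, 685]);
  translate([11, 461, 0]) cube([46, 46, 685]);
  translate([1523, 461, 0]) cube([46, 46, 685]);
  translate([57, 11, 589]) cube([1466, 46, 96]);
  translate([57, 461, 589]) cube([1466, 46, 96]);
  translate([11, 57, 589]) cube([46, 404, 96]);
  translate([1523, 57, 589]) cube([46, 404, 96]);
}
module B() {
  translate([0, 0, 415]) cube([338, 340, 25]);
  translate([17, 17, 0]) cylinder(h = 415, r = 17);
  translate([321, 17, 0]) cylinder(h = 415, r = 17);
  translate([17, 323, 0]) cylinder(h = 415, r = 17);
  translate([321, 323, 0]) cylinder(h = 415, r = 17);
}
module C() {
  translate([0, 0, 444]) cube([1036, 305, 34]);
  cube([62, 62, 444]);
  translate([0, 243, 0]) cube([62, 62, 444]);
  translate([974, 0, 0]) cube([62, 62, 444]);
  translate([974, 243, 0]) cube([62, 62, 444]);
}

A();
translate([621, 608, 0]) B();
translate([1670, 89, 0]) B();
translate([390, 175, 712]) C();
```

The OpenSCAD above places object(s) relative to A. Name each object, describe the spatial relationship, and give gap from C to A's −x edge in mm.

The bench's min-x is at 390; the table's min-x is 0; gap = 390 mm.

A is a table. B is a stool. C is a bench. Two stools sit around the table at the +y, +x sides. The bench is on top of the table. The gap from the bench to the table's −x edge is 390 mm.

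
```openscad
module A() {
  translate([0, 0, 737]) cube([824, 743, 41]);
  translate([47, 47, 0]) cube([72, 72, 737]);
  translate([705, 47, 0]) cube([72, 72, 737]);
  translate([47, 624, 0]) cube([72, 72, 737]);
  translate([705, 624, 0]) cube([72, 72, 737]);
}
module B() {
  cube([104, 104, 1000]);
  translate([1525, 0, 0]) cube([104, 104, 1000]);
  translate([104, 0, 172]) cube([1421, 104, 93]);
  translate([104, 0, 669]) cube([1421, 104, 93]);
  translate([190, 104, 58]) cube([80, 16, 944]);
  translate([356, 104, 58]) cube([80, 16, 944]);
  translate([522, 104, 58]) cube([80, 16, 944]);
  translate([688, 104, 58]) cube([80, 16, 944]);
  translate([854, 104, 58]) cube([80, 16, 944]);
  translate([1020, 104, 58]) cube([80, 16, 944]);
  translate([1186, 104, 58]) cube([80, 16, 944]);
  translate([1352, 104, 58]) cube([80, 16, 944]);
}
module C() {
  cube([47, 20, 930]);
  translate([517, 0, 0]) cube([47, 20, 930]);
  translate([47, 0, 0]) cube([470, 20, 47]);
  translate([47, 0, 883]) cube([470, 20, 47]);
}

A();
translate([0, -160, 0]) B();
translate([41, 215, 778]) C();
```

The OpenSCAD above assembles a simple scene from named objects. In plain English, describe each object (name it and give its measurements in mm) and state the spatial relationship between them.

A is a rectangular dining table. The top is 824×743×41 mm with its upper surface at z = 778 mm. It stands on four 72×72 mm square legs, each inset 47 mm from the nearest pair of top edges, running from the floor to the underside of the top.

B is a fence section. Two 104×104 mm posts, 1000 mm tall, stand on the floor with a clear span of 1421 mm between their inner faces. Two horizontal rails of 104×93 mm section span the gap between the posts with their undersides at z = 172 mm and z = 669 mm, flush with the posts' −y face. 8 pickets, each 80 mm wide, 16 mm thick and 944 mm tall, are fixed to the +y face of the rails with their bottoms at z = 58 mm, evenly spaced across the span with equal gaps (rounded down to the nearest mm) at the −x end and between each pair — any rounding remainder accumulates at the +x end.

C is a rectangular picture frame lying in the x–z plane (depth along y). The opening is 470 mm wide (x) by 836 mm tall (z), surrounded by a border 47 mm wide on all four sides. The frame is 20 mm deep and is made of two full-height vertical stiles with two horizontal rails fitted between them.

The fence section is on the floor beside the table on its −y side. The picture frame is on top of the table.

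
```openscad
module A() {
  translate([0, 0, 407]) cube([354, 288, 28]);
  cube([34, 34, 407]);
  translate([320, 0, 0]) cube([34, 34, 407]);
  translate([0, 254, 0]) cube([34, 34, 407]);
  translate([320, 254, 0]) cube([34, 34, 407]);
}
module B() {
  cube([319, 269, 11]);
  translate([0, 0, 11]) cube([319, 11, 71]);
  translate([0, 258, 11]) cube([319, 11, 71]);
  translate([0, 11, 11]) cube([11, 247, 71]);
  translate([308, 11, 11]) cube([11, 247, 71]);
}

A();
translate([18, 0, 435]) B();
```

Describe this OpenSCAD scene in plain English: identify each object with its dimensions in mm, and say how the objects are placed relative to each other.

A is a four-legged stool. The seat is a 354×288×28 mm slab whose top surface is at z = 435 mm; four square legs, each 34×34 mm in cross-section, run from the floor (z = 0) to the underside of the seat, each flush with a corner of the seat.

B is an open storage box with external size 319×269×82 mm and wall thickness 11 mm (the base is also 11 mm thick). The base covers the whole footprint; the four walls stand on the base, with the y-facing walls full-width and the x-facing walls fitting between their inner faces.

The open box is on top of the stool.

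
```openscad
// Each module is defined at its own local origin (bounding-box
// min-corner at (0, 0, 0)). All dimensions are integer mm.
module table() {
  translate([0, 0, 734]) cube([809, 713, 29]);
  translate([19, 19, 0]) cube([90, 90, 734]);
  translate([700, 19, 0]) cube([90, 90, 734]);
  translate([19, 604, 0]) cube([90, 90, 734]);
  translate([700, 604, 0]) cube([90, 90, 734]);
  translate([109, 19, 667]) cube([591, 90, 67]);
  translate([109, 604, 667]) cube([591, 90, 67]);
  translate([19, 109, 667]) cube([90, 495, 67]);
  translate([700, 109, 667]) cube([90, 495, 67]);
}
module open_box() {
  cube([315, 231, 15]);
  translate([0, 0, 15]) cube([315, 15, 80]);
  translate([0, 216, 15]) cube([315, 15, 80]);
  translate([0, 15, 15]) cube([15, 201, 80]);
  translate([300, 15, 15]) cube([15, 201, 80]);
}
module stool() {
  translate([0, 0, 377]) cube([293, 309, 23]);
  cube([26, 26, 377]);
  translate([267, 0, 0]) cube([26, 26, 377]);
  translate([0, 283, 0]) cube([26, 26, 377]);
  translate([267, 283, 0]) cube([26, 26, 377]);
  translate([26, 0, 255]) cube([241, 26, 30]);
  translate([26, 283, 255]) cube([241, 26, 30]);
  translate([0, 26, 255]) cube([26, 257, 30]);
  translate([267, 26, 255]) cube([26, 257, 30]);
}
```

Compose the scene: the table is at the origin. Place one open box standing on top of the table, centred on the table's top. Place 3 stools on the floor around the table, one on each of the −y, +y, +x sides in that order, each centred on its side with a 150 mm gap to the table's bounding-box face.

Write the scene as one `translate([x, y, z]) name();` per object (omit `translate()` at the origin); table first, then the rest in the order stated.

table();
translate([247, 241, 763]) open_box();
translate([258, -459, 0]) stool();
translate([258, 863, 0]) stool();
translate([959, 202, 0]) stool();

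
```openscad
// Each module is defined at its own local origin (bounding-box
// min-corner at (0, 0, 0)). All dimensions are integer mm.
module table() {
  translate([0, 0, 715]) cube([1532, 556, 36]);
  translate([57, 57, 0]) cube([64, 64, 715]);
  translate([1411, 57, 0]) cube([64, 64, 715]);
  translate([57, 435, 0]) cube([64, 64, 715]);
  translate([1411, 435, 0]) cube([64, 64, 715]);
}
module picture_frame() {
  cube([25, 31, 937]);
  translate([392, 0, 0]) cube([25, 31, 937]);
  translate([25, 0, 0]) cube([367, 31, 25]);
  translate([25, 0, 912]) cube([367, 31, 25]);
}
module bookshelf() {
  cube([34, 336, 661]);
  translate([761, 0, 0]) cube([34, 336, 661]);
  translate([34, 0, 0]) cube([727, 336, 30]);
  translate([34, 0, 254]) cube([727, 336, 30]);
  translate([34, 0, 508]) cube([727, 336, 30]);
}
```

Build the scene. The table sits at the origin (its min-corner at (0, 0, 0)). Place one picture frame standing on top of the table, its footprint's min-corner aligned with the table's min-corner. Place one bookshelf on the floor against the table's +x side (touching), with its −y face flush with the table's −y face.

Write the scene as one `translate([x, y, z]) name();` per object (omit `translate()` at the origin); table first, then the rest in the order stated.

table();
translate([0, 0, 751]) picture_frame();
translate([1532, 0, 0]) bookshelf();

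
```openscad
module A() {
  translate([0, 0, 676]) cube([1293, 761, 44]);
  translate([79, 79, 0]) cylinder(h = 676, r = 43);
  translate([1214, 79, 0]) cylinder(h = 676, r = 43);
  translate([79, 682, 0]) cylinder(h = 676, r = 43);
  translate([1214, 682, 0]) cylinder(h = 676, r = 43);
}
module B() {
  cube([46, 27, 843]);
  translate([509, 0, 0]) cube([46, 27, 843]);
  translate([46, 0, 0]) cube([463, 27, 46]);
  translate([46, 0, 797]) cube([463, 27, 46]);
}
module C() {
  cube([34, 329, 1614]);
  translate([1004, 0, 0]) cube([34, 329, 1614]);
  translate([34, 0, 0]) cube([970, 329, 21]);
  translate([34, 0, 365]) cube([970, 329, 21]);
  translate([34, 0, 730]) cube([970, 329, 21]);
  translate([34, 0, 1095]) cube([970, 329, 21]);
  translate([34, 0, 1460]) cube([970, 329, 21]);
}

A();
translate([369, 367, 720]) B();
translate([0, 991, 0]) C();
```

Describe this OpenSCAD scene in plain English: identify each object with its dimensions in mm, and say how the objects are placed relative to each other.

A is a table: top 1293 mm (x) × 761 mm (y), 44 mm thick, upper face at z = 720 mm, on four round legs of 86 mm diameter, each leg's bounding box inset 36 mm from the nearest pair of top edges, running from z = 0 to the bottom of the top.

B is a picture frame with a 463×751 mm rectangular opening (x by z) and a uniform 46 mm border on every side. Frame depth is 27 mm along y. It is built from two vertical stiles running the full outside height and two horizontal rails spanning the gap between the stiles.

C is an open bookshelf. Two side panels, each 34 mm thick, 329 mm deep and 1614 mm tall, stand 1038 mm apart (outside-to-outside). Between them sit 5 shelves, each 21 mm thick and 329 mm deep, spanning the full gap between the sides. The bottom shelf rests on the floor (its underside at z = 0) and the clear gap between one shelf's top and the next shelf's underside is 344 mm.

The picture frame is on top of the table, centred. The bookshelf is on the floor beside the table on its +y side.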